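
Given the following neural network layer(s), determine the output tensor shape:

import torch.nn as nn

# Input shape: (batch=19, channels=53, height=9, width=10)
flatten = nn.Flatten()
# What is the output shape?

Input shape: (19, 53, 9, 10)
Output shape: (19, 4770)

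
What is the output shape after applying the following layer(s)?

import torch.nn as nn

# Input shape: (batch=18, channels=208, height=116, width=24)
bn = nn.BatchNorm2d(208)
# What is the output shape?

Input shape: (18, 208, 116, 24)
Output shape: (18, 208, 116, 24)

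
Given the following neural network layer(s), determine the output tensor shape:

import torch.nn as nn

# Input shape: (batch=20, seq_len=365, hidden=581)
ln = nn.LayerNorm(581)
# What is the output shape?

Input shape: (20, 365, 581)
Output shape: (20, 365, 581)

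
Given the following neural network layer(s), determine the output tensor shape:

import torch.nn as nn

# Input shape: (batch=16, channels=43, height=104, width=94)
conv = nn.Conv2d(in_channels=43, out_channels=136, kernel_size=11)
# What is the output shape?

Input shape: (16, 43, 104, 94)
Output shape: (16, 136, 94, 84)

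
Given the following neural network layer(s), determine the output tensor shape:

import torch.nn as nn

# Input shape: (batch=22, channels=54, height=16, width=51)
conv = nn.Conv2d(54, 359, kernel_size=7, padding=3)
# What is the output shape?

Input shape: (22, 54, 16, 51)
Output shape: (22, 359, 16, 51)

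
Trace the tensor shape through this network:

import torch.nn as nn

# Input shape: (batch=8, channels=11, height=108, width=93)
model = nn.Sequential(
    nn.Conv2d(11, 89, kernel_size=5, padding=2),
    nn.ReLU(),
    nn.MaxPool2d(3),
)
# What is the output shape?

Input shape: (8, 11, 108, 93)
  -> after Conv2d: (8, 89, 108, 93)
  -> after ReLU: (8, 89, 108, 93)
Output shape: (8, 89, 36, 31)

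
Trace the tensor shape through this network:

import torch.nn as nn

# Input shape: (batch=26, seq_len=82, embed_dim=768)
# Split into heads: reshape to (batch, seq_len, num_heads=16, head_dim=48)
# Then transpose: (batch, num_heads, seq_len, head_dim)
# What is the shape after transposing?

Input shape: (26, 82, 768)
  -> after reshape: (26, 82, 16, 48)
Output shape: (26, 16, 82, 48)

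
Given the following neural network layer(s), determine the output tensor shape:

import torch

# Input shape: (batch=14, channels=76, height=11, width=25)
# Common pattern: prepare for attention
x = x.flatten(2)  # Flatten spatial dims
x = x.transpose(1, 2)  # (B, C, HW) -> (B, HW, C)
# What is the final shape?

Input shape: (14, 76, 11, 25)
  -> after flatten(2): (14, 76, 275)
Output shape: (14, 275, 76)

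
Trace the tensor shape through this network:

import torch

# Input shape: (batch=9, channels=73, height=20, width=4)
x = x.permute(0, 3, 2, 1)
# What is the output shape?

Input shape: (9, 73, 20, 4)
Output shape: (9, 4, 20, 73)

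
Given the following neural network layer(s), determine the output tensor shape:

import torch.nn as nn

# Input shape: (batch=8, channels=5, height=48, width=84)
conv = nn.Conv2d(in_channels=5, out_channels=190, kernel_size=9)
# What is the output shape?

Input shape: (8, 5, 48, 84)
Output shape: (8, 190, 40, 76)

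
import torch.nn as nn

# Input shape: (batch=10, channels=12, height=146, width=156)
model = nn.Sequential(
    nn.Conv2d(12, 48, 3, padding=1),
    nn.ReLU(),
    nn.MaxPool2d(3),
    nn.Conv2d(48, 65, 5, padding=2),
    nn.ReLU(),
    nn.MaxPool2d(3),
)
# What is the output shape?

Input shape: (10, 12, 146, 156)
  -> after first Conv2d: (10, 48, 146, 156)
  -> after first MaxPool2d: (10, 48, 48, 52)
  -> after second Conv2d: (10, 65, 48, 52)
Output shape: (10, 65, 16, 17)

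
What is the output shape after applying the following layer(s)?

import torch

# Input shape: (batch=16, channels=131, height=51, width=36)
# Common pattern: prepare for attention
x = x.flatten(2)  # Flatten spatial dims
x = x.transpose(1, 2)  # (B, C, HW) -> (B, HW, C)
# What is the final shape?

Input shape: (16, 131, 51, 36)
  -> after flatten(2): (16, 131, 1836)
Output shape: (16, 1836, 131)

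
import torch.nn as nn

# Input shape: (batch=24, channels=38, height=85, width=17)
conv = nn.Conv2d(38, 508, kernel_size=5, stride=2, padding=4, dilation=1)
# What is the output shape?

Input shape: (24, 38, 85, 17)
Output shape: (24, 508, 45, 11)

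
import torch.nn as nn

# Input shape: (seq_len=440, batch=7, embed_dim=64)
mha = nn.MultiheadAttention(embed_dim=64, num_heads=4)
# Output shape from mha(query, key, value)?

Input shape: (440, 7, 64)
Output shape: (440, 7, 64)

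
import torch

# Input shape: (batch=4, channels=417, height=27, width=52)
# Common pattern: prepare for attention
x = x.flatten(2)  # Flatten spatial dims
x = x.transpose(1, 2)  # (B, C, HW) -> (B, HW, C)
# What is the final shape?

Input shape: (4, 417, 27, 52)
  -> after flatten(2): (4, 417, 1404)
Output shape: (4, 1404, 417)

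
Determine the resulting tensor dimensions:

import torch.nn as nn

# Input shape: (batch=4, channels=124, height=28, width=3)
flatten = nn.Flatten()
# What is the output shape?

Input shape: (4, 124, 28, 3)
Output shape: (4, 10416)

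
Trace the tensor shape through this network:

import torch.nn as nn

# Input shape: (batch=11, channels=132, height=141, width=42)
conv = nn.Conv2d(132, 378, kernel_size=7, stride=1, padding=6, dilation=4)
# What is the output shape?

Input shape: (11, 132, 141, 42)
Output shape: (11, 378, 129, 30)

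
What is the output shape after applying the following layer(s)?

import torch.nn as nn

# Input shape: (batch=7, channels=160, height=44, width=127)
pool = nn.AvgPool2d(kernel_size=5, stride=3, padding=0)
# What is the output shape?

Input shape: (7, 160, 44, 127)
Output shape: (7, 160, 14, 41)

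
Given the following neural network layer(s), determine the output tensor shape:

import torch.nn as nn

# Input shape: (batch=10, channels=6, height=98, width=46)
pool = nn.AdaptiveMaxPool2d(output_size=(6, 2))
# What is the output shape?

Input shape: (10, 6, 98, 46)
Output shape: (10, 6, 6, 2)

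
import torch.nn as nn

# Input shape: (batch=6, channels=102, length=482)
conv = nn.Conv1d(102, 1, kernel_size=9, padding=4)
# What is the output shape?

Input shape: (6, 102, 482)
Output shape: (6, 1, 482)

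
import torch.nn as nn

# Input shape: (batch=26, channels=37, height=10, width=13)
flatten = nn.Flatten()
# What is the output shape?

Input shape: (26, 37, 10, 13)
Output shape: (26, 4810)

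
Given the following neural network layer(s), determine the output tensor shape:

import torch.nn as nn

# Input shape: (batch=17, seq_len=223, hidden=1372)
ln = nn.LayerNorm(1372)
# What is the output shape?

Input shape: (17, 223, 1372)
Output shape: (17, 223, 1372)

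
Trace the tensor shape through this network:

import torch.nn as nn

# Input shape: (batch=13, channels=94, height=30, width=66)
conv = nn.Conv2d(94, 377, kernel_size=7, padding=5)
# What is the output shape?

Input shape: (13, 94, 30, 66)
Output shape: (13, 377, 34, 70)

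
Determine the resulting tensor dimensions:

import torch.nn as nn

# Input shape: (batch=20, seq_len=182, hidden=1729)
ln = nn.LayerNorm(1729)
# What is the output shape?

Input shape: (20, 182, 1729)
Output shape: (20, 182, 1729)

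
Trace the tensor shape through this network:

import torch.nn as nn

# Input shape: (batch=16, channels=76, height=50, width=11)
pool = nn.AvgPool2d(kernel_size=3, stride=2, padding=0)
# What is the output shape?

Input shape: (16, 76, 50, 11)
Output shape: (16, 76, 24, 5)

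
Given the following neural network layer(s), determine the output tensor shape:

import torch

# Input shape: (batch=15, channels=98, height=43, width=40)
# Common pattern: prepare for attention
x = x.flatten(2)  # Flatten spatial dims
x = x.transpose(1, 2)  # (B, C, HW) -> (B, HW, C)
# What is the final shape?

Input shape: (15, 98, 43, 40)
  -> after flatten(2): (15, 98, 1720)
Output shape: (15, 1720, 98)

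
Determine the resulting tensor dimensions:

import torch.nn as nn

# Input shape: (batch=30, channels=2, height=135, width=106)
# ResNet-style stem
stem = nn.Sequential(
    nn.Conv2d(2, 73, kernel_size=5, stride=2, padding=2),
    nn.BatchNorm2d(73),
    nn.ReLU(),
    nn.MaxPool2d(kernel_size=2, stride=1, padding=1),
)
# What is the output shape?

Input shape: (30, 2, 135, 106)
  -> after Conv2d 5x5 stride=2: (30, 73, 68, 53)
Output shape: (30, 73, 69, 54)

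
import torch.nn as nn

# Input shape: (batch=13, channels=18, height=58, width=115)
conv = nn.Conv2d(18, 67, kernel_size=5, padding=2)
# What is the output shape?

Input shape: (13, 18, 58, 115)
Output shape: (13, 67, 58, 115)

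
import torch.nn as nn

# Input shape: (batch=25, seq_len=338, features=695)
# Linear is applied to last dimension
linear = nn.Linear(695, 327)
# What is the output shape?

Input shape: (25, 338, 695)
Output shape: (25, 338, 327)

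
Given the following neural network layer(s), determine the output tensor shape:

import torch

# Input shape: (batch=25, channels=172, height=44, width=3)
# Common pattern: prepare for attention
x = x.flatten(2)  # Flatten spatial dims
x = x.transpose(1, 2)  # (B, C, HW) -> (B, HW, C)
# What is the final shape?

Input shape: (25, 172, 44, 3)
  -> after flatten(2): (25, 172, 132)
Output shape: (25, 132, 172)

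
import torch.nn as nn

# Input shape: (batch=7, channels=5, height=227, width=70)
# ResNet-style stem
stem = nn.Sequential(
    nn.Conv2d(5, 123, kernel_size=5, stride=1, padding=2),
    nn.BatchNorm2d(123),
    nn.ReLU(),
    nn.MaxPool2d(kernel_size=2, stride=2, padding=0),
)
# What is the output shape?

Input shape: (7, 5, 227, 70)
  -> after Conv2d 5x5 stride=1: (7, 123, 227, 70)
Output shape: (7, 123, 113, 35)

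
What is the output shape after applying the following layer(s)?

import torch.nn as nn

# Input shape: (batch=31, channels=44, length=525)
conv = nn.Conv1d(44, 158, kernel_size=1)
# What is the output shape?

Input shape: (31, 44, 525)
Output shape: (31, 158, 525)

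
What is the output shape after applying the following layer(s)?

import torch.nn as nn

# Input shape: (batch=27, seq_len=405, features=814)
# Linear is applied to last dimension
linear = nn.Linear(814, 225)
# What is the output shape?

Input shape: (27, 405, 814)
Output shape: (27, 405, 225)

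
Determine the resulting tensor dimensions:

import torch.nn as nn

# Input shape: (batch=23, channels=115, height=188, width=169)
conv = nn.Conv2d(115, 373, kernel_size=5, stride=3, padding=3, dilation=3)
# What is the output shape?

Input shape: (23, 115, 188, 169)
Output shape: (23, 373, 61, 55)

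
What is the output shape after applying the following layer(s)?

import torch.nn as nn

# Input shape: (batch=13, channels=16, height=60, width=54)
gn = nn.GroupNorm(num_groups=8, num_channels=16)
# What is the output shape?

Input shape: (13, 16, 60, 54)
Output shape: (13, 16, 60, 54)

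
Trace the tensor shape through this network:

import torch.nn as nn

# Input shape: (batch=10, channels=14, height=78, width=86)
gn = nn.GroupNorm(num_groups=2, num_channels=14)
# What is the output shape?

Input shape: (10, 14, 78, 86)
Output shape: (10, 14, 78, 86)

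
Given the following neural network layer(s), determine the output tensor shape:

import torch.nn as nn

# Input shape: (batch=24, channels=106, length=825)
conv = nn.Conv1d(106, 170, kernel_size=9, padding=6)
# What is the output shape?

Input shape: (24, 106, 825)
Output shape: (24, 170, 829)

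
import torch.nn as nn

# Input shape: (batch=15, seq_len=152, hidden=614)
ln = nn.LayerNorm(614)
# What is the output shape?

Input shape: (15, 152, 614)
Output shape: (15, 152, 614)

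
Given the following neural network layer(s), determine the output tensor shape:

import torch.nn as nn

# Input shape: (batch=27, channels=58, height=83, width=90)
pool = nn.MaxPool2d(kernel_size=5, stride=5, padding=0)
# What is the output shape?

Input shape: (27, 58, 83, 90)
Output shape: (27, 58, 16, 18)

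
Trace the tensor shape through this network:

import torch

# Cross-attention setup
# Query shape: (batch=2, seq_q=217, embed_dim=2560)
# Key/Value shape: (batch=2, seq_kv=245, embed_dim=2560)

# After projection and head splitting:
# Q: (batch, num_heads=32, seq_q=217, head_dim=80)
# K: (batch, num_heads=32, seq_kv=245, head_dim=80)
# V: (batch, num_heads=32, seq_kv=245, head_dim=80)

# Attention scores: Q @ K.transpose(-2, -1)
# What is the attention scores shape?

Input shape: (2, 217, 2560)
Output shape: (2, 32, 217, 245)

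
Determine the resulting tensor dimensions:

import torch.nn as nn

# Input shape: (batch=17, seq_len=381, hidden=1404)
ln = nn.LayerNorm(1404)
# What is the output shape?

Input shape: (17, 381, 1404)
Output shape: (17, 381, 1404)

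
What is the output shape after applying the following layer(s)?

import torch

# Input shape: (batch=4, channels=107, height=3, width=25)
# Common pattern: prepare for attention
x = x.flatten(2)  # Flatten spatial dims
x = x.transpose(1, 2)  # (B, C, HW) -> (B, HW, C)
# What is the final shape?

Input shape: (4, 107, 3, 25)
  -> after flatten(2): (4, 107, 75)
Output shape: (4, 75, 107)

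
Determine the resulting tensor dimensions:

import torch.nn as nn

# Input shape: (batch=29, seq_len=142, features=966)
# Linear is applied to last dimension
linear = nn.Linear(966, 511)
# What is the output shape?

Input shape: (29, 142, 966)
Output shape: (29, 142, 511)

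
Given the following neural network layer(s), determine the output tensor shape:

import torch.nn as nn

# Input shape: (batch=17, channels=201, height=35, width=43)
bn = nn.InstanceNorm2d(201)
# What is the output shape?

Input shape: (17, 201, 35, 43)
Output shape: (17, 201, 35, 43)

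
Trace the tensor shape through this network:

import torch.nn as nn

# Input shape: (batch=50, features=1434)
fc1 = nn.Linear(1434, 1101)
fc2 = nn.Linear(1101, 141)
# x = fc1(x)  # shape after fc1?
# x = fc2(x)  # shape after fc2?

Input shape: (50, 1434)
  -> after fc1: (50, 1101)
Output shape: (50, 141)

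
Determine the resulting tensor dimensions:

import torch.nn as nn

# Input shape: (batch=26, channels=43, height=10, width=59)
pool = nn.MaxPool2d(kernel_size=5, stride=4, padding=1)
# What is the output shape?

Input shape: (26, 43, 10, 59)
Output shape: (26, 43, 2, 15)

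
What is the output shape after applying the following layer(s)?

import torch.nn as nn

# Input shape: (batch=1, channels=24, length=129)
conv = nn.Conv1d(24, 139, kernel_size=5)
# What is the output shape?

Input shape: (1, 24, 129)
Output shape: (1, 139, 125)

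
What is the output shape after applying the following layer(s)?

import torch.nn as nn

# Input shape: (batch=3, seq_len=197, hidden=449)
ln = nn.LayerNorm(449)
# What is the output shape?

Input shape: (3, 197, 449)
Output shape: (3, 197, 449)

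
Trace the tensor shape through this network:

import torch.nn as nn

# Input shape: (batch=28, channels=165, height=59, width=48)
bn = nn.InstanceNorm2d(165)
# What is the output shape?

Input shape: (28, 165, 59, 48)
Output shape: (28, 165, 59, 48)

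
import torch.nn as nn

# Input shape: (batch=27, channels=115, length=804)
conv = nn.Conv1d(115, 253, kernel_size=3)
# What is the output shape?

Input shape: (27, 115, 804)
Output shape: (27, 253, 802)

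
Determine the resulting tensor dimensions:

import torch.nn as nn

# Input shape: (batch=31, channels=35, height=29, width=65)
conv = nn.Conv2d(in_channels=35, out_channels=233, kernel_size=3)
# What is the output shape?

Input shape: (31, 35, 29, 65)
Output shape: (31, 233, 27, 63)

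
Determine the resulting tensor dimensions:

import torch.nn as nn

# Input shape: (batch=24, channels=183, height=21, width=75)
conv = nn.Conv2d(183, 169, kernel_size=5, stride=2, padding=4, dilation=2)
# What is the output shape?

Input shape: (24, 183, 21, 75)
Output shape: (24, 169, 11, 38)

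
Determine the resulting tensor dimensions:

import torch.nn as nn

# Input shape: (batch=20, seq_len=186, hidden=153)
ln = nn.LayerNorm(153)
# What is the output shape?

Input shape: (20, 186, 153)
Output shape: (20, 186, 153)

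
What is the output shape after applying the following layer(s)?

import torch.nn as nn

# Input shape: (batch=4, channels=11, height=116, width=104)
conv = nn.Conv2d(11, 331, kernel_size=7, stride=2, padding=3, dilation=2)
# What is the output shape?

Input shape: (4, 11, 116, 104)
Output shape: (4, 331, 55, 49)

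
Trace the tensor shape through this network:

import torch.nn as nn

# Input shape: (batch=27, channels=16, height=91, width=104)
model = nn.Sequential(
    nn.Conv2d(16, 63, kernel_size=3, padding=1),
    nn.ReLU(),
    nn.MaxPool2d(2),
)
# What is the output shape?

Input shape: (27, 16, 91, 104)
  -> after Conv2d: (27, 63, 91, 104)
  -> after ReLU: (27, 63, 91, 104)
Output shape: (27, 63, 45, 52)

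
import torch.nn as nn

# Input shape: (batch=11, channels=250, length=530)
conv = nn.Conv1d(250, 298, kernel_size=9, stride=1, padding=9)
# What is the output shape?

Input shape: (11, 250, 530)
Output shape: (11, 298, 540)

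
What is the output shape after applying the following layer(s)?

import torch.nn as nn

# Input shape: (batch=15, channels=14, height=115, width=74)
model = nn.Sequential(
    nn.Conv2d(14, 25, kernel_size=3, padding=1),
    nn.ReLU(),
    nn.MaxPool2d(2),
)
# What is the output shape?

Input shape: (15, 14, 115, 74)
  -> after Conv2d: (15, 25, 115, 74)
  -> after ReLU: (15, 25, 115, 74)
Output shape: (15, 25, 57, 37)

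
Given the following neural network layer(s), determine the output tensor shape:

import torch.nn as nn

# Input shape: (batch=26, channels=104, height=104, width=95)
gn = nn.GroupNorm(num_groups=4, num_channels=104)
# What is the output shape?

Input shape: (26, 104, 104, 95)
Output shape: (26, 104, 104, 95)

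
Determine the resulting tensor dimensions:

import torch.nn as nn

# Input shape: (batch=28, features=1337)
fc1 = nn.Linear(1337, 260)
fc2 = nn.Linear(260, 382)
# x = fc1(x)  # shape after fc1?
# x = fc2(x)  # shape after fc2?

Input shape: (28, 1337)
  -> after fc1: (28, 260)
Output shape: (28, 382)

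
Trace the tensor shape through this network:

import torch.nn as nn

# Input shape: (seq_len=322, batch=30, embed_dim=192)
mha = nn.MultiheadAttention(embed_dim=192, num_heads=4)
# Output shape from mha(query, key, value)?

Input shape: (322, 30, 192)
Output shape: (322, 30, 192)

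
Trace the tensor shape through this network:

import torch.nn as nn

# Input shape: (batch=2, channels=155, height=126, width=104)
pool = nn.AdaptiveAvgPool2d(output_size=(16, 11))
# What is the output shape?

Input shape: (2, 155, 126, 104)
Output shape: (2, 155, 16, 11)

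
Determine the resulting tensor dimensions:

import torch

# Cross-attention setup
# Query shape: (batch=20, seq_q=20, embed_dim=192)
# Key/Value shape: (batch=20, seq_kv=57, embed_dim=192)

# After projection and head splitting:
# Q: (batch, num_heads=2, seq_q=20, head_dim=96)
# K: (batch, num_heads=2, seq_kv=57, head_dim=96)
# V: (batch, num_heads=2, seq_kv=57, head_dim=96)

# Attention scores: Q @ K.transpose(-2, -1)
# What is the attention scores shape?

Input shape: (20, 20, 192)
Output shape: (20, 2, 20, 57)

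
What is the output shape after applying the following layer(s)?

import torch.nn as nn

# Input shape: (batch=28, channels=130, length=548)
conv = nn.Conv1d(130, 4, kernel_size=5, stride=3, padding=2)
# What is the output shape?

Input shape: (28, 130, 548)
Output shape: (28, 4, 183)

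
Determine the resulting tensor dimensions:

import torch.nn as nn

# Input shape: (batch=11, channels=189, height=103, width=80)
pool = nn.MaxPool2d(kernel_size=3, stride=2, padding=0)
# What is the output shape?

Input shape: (11, 189, 103, 80)
Output shape: (11, 189, 51, 39)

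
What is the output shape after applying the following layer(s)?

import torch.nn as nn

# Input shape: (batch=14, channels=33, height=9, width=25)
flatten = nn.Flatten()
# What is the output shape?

Input shape: (14, 33, 9, 25)
Output shape: (14, 7425)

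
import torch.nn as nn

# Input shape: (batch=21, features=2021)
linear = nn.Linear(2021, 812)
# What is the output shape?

Input shape: (21, 2021)
Output shape: (21, 812)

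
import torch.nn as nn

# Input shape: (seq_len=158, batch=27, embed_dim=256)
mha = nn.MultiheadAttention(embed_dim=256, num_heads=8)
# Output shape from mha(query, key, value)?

Input shape: (158, 27, 256)
Output shape: (158, 27, 256)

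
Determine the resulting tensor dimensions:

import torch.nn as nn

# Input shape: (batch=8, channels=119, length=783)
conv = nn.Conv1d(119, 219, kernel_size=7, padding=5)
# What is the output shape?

Input shape: (8, 119, 783)
Output shape: (8, 219, 787)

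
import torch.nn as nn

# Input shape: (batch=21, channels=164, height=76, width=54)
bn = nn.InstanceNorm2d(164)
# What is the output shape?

Input shape: (21, 164, 76, 54)
Output shape: (21, 164, 76, 54)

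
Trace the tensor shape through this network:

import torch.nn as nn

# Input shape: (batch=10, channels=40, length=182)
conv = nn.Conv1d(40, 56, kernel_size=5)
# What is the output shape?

Input shape: (10, 40, 182)
Output shape: (10, 56, 178)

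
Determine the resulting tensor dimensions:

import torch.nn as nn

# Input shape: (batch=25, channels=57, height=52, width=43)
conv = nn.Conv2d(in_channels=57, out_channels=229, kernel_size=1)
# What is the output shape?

Input shape: (25, 57, 52, 43)
Output shape: (25, 229, 52, 43)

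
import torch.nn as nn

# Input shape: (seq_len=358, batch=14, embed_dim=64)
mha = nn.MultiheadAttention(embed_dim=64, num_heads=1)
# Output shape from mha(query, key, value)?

Input shape: (358, 14, 64)
Output shape: (358, 14, 64)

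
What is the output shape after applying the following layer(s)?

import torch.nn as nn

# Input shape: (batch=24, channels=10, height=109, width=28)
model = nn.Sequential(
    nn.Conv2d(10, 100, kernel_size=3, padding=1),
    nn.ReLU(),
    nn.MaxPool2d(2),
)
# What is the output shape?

Input shape: (24, 10, 109, 28)
  -> after Conv2d: (24, 100, 109, 28)
  -> after ReLU: (24, 100, 109, 28)
Output shape: (24, 100, 54, 14)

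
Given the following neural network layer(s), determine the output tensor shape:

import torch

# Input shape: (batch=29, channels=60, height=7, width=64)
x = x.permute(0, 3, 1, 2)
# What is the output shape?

Input shape: (29, 60, 7, 64)
Output shape: (29, 64, 60, 7)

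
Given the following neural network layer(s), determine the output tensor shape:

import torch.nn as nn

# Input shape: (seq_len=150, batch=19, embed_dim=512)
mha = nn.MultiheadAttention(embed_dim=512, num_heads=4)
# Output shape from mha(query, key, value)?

Input shape: (150, 19, 512)
Output shape: (150, 19, 512)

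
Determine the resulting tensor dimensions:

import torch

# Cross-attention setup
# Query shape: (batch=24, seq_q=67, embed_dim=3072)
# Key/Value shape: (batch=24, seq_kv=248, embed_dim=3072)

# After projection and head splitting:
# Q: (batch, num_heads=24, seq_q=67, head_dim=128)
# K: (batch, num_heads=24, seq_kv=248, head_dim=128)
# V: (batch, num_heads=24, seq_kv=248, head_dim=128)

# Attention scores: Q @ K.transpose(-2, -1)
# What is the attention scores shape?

Input shape: (24, 67, 3072)
Output shape: (24, 24, 67, 248)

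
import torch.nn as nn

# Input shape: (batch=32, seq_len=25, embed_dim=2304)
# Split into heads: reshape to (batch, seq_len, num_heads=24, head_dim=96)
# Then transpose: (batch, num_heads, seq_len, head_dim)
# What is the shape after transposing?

Input shape: (32, 25, 2304)
  -> after reshape: (32, 25, 24, 96)
Output shape: (32, 24, 25, 96)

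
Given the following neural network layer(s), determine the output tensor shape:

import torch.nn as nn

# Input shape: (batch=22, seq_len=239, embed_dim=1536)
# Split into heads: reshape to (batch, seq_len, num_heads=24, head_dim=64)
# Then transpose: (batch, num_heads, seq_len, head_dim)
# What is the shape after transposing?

Input shape: (22, 239, 1536)
  -> after reshape: (22, 239, 24, 64)
Output shape: (22, 24, 239, 64)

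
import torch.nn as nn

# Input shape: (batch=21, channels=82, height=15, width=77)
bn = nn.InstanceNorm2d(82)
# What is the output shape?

Input shape: (21, 82, 15, 77)
Output shape: (21, 82, 15, 77)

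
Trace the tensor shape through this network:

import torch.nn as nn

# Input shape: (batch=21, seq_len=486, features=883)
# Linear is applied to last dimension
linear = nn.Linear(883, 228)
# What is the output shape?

Input shape: (21, 486, 883)
Output shape: (21, 486, 228)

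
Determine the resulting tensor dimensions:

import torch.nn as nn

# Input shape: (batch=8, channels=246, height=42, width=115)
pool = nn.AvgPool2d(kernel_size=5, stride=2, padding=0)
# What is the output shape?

Input shape: (8, 246, 42, 115)
Output shape: (8, 246, 19, 56)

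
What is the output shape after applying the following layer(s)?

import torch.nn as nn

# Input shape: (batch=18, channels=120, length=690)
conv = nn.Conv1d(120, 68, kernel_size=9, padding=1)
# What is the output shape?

Input shape: (18, 120, 690)
Output shape: (18, 68, 684)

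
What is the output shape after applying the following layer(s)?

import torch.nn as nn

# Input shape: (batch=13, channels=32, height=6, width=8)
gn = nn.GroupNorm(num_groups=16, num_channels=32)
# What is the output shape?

Input shape: (13, 32, 6, 8)
Output shape: (13, 32, 6, 8)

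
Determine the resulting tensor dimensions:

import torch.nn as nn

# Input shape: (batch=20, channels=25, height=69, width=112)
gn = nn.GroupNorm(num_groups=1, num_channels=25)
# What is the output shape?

Input shape: (20, 25, 69, 112)
Output shape: (20, 25, 69, 112)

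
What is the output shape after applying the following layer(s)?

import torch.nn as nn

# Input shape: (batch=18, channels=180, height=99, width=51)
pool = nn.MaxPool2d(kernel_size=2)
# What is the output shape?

Input shape: (18, 180, 99, 51)
Output shape: (18, 180, 49, 25)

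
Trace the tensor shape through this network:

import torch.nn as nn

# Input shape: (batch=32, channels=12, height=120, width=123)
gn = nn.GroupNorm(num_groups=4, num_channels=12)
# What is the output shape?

Input shape: (32, 12, 120, 123)
Output shape: (32, 12, 120, 123)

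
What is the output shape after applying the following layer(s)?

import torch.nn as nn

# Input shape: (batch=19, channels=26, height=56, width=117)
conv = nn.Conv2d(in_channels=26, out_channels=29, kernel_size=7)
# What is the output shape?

Input shape: (19, 26, 56, 117)
Output shape: (19, 29, 50, 111)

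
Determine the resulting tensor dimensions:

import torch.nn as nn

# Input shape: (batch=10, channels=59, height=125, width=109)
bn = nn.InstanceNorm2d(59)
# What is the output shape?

Input shape: (10, 59, 125, 109)
Output shape: (10, 59, 125, 109)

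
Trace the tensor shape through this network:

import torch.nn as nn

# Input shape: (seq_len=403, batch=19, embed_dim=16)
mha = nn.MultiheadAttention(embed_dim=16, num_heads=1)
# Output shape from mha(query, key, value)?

Input shape: (403, 19, 16)
Output shape: (403, 19, 16)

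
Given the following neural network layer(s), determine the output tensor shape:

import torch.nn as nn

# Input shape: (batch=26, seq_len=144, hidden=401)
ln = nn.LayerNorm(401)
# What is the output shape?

Input shape: (26, 144, 401)
Output shape: (26, 144, 401)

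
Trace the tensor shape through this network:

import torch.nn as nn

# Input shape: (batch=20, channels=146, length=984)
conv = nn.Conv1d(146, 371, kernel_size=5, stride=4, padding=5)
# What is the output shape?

Input shape: (20, 146, 984)
Output shape: (20, 371, 248)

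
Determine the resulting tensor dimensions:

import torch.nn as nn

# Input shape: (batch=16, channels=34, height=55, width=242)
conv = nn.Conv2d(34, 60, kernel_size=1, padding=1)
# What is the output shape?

Input shape: (16, 34, 55, 242)
Output shape: (16, 60, 57, 244)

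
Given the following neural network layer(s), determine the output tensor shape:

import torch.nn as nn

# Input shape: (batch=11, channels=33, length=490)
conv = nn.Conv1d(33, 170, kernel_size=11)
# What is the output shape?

Input shape: (11, 33, 490)
Output shape: (11, 170, 480)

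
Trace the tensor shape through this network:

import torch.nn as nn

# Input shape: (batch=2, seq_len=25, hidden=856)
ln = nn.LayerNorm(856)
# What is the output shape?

Input shape: (2, 25, 856)
Output shape: (2, 25, 856)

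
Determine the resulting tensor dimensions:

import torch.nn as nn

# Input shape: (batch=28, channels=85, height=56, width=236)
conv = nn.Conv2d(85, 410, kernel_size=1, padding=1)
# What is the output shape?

Input shape: (28, 85, 56, 236)
Output shape: (28, 410, 58, 238)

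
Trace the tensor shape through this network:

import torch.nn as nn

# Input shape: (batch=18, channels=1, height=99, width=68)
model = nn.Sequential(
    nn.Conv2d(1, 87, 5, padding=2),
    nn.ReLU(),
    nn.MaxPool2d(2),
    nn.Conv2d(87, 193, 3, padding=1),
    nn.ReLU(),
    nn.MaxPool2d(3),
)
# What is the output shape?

Input shape: (18, 1, 99, 68)
  -> after first Conv2d: (18, 87, 99, 68)
  -> after first MaxPool2d: (18, 87, 49, 34)
  -> after second Conv2d: (18, 193, 49, 34)
Output shape: (18, 193, 16, 11)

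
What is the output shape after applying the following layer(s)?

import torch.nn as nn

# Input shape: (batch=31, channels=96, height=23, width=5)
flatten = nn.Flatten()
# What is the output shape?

Input shape: (31, 96, 23, 5)
Output shape: (31, 11040)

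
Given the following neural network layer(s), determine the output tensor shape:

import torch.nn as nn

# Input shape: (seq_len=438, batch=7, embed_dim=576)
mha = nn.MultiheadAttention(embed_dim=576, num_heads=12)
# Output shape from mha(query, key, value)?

Input shape: (438, 7, 576)
Output shape: (438, 7, 576)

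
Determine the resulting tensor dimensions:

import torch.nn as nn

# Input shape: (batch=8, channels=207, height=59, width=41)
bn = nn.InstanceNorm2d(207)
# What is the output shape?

Input shape: (8, 207, 59, 41)
Output shape: (8, 207, 59, 41)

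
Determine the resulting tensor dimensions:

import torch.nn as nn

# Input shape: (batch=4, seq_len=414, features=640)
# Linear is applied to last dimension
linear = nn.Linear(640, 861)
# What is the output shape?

Input shape: (4, 414, 640)
Output shape: (4, 414, 861)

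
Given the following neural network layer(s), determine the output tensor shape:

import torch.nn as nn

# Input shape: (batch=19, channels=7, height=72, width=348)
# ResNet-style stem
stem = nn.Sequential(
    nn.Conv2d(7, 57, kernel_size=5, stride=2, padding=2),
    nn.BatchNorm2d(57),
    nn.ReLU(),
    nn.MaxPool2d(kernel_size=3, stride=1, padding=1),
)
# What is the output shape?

Input shape: (19, 7, 72, 348)
  -> after Conv2d 5x5 stride=2: (19, 57, 36, 174)
Output shape: (19, 57, 36, 174)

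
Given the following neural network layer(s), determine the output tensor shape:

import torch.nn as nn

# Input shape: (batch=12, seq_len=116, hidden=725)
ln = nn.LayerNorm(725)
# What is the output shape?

Input shape: (12, 116, 725)
Output shape: (12, 116, 725)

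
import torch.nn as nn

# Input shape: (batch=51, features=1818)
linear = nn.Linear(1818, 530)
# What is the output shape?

Input shape: (51, 1818)
Output shape: (51, 530)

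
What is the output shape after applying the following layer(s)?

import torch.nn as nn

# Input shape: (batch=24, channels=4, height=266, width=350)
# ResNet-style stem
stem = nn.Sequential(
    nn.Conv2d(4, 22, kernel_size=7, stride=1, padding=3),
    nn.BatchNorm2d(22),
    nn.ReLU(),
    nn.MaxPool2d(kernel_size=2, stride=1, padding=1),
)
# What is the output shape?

Input shape: (24, 4, 266, 350)
  -> after Conv2d 7x7 stride=1: (24, 22, 266, 350)
Output shape: (24, 22, 267, 351)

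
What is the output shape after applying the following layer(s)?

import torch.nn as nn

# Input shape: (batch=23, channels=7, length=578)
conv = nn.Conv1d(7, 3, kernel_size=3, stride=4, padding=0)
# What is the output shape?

Input shape: (23, 7, 578)
Output shape: (23, 3, 144)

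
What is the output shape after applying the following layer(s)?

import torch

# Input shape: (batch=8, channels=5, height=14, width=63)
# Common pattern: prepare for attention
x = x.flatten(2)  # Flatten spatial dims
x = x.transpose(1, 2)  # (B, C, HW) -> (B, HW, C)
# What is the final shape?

Input shape: (8, 5, 14, 63)
  -> after flatten(2): (8, 5, 882)
Output shape: (8, 882, 5)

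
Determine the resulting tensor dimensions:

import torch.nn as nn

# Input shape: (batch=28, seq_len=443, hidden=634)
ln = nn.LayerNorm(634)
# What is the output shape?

Input shape: (28, 443, 634)
Output shape: (28, 443, 634)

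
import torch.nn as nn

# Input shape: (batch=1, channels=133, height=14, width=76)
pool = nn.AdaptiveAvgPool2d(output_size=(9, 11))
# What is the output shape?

Input shape: (1, 133, 14, 76)
Output shape: (1, 133, 9, 11)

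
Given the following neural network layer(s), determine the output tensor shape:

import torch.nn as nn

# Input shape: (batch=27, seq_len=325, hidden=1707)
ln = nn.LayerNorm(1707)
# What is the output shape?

Input shape: (27, 325, 1707)
Output shape: (27, 325, 1707)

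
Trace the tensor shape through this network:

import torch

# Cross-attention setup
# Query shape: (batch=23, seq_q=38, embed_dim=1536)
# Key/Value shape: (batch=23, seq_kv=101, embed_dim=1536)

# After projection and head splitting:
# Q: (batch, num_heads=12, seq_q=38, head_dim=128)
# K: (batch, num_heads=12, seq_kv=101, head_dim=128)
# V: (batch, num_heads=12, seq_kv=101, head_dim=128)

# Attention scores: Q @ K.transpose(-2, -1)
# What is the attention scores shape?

Input shape: (23, 38, 1536)
Output shape: (23, 12, 38, 101)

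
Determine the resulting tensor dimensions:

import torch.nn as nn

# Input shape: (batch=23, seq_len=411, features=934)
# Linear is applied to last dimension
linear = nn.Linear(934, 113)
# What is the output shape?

Input shape: (23, 411, 934)
Output shape: (23, 411, 113)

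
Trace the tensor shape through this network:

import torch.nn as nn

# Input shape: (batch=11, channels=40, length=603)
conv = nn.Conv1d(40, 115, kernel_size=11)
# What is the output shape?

Input shape: (11, 40, 603)
Output shape: (11, 115, 593)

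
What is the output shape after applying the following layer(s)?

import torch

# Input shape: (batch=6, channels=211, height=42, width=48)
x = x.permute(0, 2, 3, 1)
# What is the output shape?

Input shape: (6, 211, 42, 48)
Output shape: (6, 42, 48, 211)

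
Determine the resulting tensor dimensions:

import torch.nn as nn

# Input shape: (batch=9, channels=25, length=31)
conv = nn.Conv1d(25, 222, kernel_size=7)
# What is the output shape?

Input shape: (9, 25, 31)
Output shape: (9, 222, 25)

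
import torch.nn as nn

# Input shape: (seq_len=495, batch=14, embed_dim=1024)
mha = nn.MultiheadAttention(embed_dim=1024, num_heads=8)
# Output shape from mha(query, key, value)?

Input shape: (495, 14, 1024)
Output shape: (495, 14, 1024)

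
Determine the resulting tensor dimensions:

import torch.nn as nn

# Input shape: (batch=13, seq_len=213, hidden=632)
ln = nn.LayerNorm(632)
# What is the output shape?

Input shape: (13, 213, 632)
Output shape: (13, 213, 632)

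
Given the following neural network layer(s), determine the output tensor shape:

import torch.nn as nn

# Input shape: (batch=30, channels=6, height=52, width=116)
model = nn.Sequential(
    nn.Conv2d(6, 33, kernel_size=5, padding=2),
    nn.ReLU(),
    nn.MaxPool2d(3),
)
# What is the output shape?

Input shape: (30, 6, 52, 116)
  -> after Conv2d: (30, 33, 52, 116)
  -> after ReLU: (30, 33, 52, 116)
Output shape: (30, 33, 17, 38)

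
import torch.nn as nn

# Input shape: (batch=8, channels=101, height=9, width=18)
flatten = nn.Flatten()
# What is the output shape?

Input shape: (8, 101, 9, 18)
Output shape: (8, 16362)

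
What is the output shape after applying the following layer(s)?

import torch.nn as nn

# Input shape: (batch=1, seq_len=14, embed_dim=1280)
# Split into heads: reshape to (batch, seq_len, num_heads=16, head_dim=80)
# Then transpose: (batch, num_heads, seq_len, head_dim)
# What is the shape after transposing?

Input shape: (1, 14, 1280)
  -> after reshape: (1, 14, 16, 80)
Output shape: (1, 16, 14, 80)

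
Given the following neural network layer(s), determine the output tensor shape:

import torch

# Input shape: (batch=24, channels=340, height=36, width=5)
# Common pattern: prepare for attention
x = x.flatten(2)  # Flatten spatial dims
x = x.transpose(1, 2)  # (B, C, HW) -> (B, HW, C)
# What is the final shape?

Input shape: (24, 340, 36, 5)
  -> after flatten(2): (24, 340, 180)
Output shape: (24, 180, 340)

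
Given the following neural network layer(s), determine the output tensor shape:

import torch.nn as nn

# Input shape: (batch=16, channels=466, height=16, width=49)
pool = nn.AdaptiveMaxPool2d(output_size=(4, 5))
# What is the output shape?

Input shape: (16, 466, 16, 49)
Output shape: (16, 466, 4, 5)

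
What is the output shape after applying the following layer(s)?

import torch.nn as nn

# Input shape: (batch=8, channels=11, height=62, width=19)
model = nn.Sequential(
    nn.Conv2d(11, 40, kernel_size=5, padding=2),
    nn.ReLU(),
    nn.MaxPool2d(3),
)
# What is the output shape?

Input shape: (8, 11, 62, 19)
  -> after Conv2d: (8, 40, 62, 19)
  -> after ReLU: (8, 40, 62, 19)
Output shape: (8, 40, 20, 6)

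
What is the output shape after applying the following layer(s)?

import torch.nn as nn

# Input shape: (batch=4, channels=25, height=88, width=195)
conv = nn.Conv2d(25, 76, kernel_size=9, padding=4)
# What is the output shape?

Input shape: (4, 25, 88, 195)
Output shape: (4, 76, 88, 195)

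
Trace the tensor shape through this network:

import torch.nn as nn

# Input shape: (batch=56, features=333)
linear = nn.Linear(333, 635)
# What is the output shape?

Input shape: (56, 333)
Output shape: (56, 635)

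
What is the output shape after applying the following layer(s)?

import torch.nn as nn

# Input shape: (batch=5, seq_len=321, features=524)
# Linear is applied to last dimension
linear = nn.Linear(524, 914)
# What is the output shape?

Input shape: (5, 321, 524)
Output shape: (5, 321, 914)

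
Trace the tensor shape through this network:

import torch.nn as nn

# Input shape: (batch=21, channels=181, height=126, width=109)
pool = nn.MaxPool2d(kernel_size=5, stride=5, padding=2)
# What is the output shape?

Input shape: (21, 181, 126, 109)
Output shape: (21, 181, 26, 22)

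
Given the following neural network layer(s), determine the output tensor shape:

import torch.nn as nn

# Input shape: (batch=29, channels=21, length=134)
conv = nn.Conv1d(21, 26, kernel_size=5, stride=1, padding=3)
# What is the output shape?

Input shape: (29, 21, 134)
Output shape: (29, 26, 136)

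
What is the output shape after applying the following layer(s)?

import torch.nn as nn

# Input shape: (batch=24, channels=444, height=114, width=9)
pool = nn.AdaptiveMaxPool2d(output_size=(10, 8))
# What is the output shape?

Input shape: (24, 444, 114, 9)
Output shape: (24, 444, 10, 8)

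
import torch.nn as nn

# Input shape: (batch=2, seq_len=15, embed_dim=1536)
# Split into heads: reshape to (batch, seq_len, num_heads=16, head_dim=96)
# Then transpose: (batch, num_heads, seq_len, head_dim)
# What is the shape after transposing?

Input shape: (2, 15, 1536)
  -> after reshape: (2, 15, 16, 96)
Output shape: (2, 16, 15, 96)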